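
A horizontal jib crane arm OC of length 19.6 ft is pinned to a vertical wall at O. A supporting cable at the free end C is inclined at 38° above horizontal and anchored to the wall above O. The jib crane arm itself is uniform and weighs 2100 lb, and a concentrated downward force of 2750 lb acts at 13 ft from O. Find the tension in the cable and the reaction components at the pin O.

ΣM about O: T·sin38°·19.6 − 2100·9.8 − 2750·13 = 0 → T = 56330/(19.6·0.615661) = 4668.12 ≈ 4668 lb.
ΣF_x = 0: O_x − T·cos38° = 0 → O_x = 4668.12 × 0.788011 = 3679 lb.
ΣF_y = 0: O_y + T·sin38° − 2100 − 2750 = 0 → O_y = 4850 − 4668.12 × 0.615661 = 1976 lb.

T = 4668 lb, O_x = 3679 lb, O_y = 1976 lb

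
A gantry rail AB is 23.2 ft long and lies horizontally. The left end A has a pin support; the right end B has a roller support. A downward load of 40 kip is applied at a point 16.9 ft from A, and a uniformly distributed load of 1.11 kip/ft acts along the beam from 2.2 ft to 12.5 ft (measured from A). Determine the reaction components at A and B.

A_x = 0, A_y = 18.67 kip, B_y = 32.76 kip

Resultant of the distributed load: 1.11 × 10.3 = 11.433 kip at 7.35 ft from A.
Taking moments about A: B_y·23.2 − 40·16.9 − (1.11·10.3)·7.35 = 0 → B_y = 760.03255/23.2 = 32.76 kip.
ΣF_y = 0: A_y + 32.76 − 40 − 1.11·10.3 = 0 → A_y = 18.67 kip.
ΣF_x = 0: no horizontal applied forces, so A_x = 0.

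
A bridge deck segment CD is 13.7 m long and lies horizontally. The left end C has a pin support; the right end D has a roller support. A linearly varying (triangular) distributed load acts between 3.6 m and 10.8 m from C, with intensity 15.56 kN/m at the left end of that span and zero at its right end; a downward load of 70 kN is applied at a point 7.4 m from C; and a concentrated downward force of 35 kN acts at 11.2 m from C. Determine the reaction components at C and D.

Resultant of the triangular load: ½ × 15.56 × 7.2 = 56.016 kN, acting at 6 m from C (one-third of the span from the peak).
Taking moments about C: D_y·13.7 − (½·15.56·7.2)·6 − 70·7.4 − 35·11.2 = 0 → D_y = 1246.096/13.7 = 90.9559 ≈ 90.96 kN.
ΣF_y = 0: C_y + 90.9559 − ½·15.56·7.2 − 70 − 35 = 0 → C_y = 70.06 kN.
ΣF_x = 0: no horizontal applied forces, so C_x = 0.

C_x = 0, C_y = 70.06 kN, D_y = 90.96 kN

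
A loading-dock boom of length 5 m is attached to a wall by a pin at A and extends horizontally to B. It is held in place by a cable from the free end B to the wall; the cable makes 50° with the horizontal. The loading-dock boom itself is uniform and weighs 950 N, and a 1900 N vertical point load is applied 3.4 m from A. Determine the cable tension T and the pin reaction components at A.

T = 2307 N, A_x = 1483 N, A_y = 1083 N

ΣM about A: T·sin50°·5 − 950·2.5 − 1900·3.4 = 0 → T = 8835/(5·0.766044) = 2306.66 ≈ 2307 N.
ΣF_x = 0: A_x − T·cos50° = 0 → A_x = 2306.66 × 0.642788 = 1483 N.
ΣF_y = 0: A_y + T·sin50° − 950 − 1900 = 0 → A_y = 2850 − 2306.66 × 0.766044 = 1083 N.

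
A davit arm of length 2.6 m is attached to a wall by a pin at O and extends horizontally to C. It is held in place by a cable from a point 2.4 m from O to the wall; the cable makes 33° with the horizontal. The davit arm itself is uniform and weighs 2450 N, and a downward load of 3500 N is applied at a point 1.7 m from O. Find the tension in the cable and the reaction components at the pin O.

ΣM about O: T·sin33°·2.4 − 2450·1.3 − 3500·1.7 = 0 → T = 9135/(2.4·0.544639) = 6988.57 ≈ 6989 N.
ΣF_x = 0: O_x − T·cos33° = 0 → O_x = 6988.57 × 0.838671 = 5861 N.
ΣF_y = 0: O_y + T·sin33° − 2450 − 3500 = 0 → O_y = 5950 − 6988.57 × 0.544639 = 2144 N.

T = 6989 N, O_x = 5861 N, O_y = 2144 N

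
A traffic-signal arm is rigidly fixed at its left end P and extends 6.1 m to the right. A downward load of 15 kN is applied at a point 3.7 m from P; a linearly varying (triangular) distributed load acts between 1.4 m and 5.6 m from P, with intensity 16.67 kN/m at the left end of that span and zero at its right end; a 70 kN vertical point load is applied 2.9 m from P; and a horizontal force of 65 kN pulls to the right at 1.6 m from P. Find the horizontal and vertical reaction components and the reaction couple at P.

Resultant of the triangular load: ½ × 16.67 × 4.2 = 35.007 kN, acting at 2.8 m from P (one-third of the span from the peak).
ΣF_x = 0: P_x + 65 = 0 → P_x = -65.00 kN.
ΣF_y = 0: P_y − 15 − ½·16.67·4.2 − 70 = 0 → P_y = 120.0 kN.
ΣM about P: M_P − 15·3.7 − (½·16.67·4.2)·2.8 − 70·2.9 = 0 → M_P = 356.5 kN·m.

P_x = -65.00 kN, P_y = 120.0 kN, M_P = 356.5 kN·m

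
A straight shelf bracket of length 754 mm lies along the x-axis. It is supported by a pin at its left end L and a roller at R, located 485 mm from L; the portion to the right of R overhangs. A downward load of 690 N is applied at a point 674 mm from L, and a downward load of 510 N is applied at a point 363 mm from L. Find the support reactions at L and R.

L_x = 0, L_y = -140.6 N, R_y = 1341 N

ΣM about L: R_y·485 − 690·674 − 510·363 = 0 → R_y = 650190/485 = 1340.6 ≈ 1341 N.
ΣF_y = 0: L_y + 1340.6 − 690 − 510 = 0 → L_y = -140.6 N.
ΣF_x = 0: no horizontal applied forces, so L_x = 0.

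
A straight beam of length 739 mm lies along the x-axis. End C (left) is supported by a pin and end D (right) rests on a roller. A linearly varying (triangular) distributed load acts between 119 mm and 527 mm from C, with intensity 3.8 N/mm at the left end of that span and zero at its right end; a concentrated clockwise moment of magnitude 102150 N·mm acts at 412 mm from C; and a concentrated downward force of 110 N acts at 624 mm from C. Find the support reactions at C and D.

C_x = 0, C_y = 386.6 N, D_y = 498.6 N

Resultant of the triangular load: ½ × 3.8 × 408 = 775.2 N, acting at 255 mm from C (one-third of the span from the peak).
ΣM about C: D_y·739 − (½·3.8·408)·255 − 102150 − 110·624 = 0 → D_y = 368466/739 = 498.601 ≈ 498.6 N.
ΣF_y = 0: C_y + 498.601 − ½·3.8·408 − 110 = 0 → C_y = 386.6 N.
ΣF_x = 0: no horizontal applied forces, so C_x = 0.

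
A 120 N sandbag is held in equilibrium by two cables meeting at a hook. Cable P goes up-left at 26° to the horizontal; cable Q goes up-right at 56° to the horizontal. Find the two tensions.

ΣF_x = 0: −T_P·cos26° + T_Q·cos56° = 0 → T_Q = 1.60731·T_P.
ΣF_y = 0: T_P·sin26° + T_Q·sin56° = 120.
Substitute: T_P·(0.438371 + 1.60731·0.829038) = 120 → T_P = 67.7625 ≈ 67.76 N.
Then T_Q = 1.60731 × 67.7625 = 108.9 N.

T_P = 67.76 N, T_Q = 108.9 N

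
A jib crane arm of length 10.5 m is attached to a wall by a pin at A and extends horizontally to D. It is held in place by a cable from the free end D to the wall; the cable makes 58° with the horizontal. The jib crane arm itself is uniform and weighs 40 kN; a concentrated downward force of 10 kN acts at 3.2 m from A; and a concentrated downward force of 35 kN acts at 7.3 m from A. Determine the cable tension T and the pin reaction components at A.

T = 55.87 kN, A_x = 29.61 kN, A_y = 37.62 kN

ΣM about A: T·sin58°·10.5 − 40·5.25 − 10·3.2 − 35·7.3 = 0 → T = 497.5/(10.5·0.848048) = 55.8706 ≈ 55.87 kN.
ΣF_x = 0: A_x − T·cos58° = 0 → A_x = 55.8706 × 0.529919 = 29.61 kN.
ΣF_y = 0: A_y + T·sin58° − 40 − 10 − 35 = 0 → A_y = 85 − 55.8706 × 0.848048 = 37.62 kN.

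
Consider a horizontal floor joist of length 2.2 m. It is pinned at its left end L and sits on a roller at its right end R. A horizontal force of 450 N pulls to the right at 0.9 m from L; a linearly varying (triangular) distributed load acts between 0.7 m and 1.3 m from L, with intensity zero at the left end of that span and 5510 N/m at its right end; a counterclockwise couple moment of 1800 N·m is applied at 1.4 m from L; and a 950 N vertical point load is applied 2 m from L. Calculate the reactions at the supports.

L_x = -450.0 N, L_y = 1731 N, R_y = 872.0 N

Resultant of the triangular load: ½ × 5510 × 0.6 = 1653 N, acting at 1.1 m from L (one-third of the span from the peak).
Taking moments about L: R_y·2.2 − (½·5510·0.6)·1.1 + 1800 − 950·2 = 0 → R_y = 1918.3/2.2 = 871.955 ≈ 872.0 N.
ΣF_y = 0: L_y + 871.955 − ½·5510·0.6 − 950 = 0 → L_y = 1731 N.
ΣF_x = 0: L_x + 450 = 0 → L_x = -450.0 N.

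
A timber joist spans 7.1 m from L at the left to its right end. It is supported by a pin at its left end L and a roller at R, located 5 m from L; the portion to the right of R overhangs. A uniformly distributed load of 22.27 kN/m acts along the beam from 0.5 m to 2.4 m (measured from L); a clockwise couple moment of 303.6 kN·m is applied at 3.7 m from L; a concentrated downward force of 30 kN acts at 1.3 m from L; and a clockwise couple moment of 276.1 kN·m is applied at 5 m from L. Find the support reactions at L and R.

Resultant of the distributed load: 22.27 × 1.9 = 42.313 kN at 1.45 m from L.
Moments about L: R_y·5 − (22.27·1.9)·1.45 − 303.6 − 30·1.3 − 276.1 = 0 → R_y = 680.05385/5 = 136.011 ≈ 136.0 kN.
ΣF_y = 0: L_y + 136.011 − 22.27·1.9 − 30 = 0 → L_y = -63.70 kN.
ΣF_x = 0: no horizontal applied forces, so L_x = 0.

L_x = 0, L_y = -63.70 kN, R_y = 136.0 kN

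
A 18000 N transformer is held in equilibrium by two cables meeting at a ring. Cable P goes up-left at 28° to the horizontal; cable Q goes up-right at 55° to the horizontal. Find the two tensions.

ΣF_x = 0: −T_P·cos28° + T_Q·cos55° = 0 → T_Q = 1.53937·T_P.
ΣF_y = 0: T_P·sin28° + T_Q·sin55° = 18000.
Substitute: T_P·(0.469472 + 1.53937·0.819152) = 18000 → T_P = 10401.9 ≈ 10400 N.
Then T_Q = 1.53937 × 10401.9 = 16010 N.

T_P = 10400 N, T_Q = 16010 N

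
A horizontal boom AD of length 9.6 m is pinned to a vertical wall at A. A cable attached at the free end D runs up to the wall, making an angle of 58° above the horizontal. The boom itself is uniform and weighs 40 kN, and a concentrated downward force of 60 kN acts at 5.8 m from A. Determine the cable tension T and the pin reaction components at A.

T = 66.33 kN, A_x = 35.15 kN, A_y = 43.75 kN

ΣM about A: T·sin58°·9.6 − 40·4.8 − 60·5.8 = 0 → T = 540/(9.6·0.848048) = 66.3288 ≈ 66.33 kN.
ΣF_x = 0: A_x − T·cos58° = 0 → A_x = 66.3288 × 0.529919 = 35.15 kN.
ΣF_y = 0: A_y + T·sin58° − 40 − 60 = 0 → A_y = 100 − 66.3288 × 0.848048 = 43.75 kN.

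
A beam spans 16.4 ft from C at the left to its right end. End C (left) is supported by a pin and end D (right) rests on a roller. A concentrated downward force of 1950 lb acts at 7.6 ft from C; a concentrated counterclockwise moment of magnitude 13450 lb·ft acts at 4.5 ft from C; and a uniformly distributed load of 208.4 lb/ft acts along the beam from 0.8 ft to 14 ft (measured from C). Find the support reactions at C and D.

Resultant of the distributed load: 208.4 × 13.2 = 2750.88 lb at 7.4 ft from C.
ΣM about C: D_y·16.4 − 1950·7.6 + 13450 − (208.4·13.2)·7.4 = 0 → D_y = 21726.512/16.4 = 1324.79 ≈ 1325 lb.
ΣF_y = 0: C_y + 1324.79 − 1950 − 208.4·13.2 = 0 → C_y = 3376 lb.
ΣF_x = 0: no horizontal applied forces, so C_x = 0.

C_x = 0, C_y = 3376 lb, D_y = 1325 lb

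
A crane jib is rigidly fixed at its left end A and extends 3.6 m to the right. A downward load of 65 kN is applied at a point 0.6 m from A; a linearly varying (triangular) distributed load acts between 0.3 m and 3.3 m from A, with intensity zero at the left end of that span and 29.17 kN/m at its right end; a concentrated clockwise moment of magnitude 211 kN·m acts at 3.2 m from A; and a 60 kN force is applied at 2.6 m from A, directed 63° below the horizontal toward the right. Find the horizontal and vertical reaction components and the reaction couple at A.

Resultant of the triangular load: ½ × 29.17 × 3 = 43.755 kN, acting at 2.3 m from A (one-third of the span from the peak).
ΣF_x = 0: A_x + 60·cos63° = 0 → A_x = -27.24 kN.
ΣF_y = 0: A_y − 65 − ½·29.17·3 − 60·sin63° = 0 → A_y = 162.2 kN.
ΣM about A: M_A − 65·0.6 − (½·29.17·3)·2.3 − 211 − 60·sin63°·2.6 = 0 → M_A = 489.6 kN·m.

A_x = -27.24 kN, A_y = 162.2 kN, M_A = 489.6 kN·m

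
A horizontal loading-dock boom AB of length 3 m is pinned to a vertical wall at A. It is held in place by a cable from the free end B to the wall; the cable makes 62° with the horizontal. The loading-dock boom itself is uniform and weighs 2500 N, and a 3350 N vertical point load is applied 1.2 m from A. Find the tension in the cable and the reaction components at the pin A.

ΣM about A: T·sin62°·3 − 2500·1.5 − 3350·1.2 = 0 → T = 7770/(3·0.882948) = 2933.36 ≈ 2933 N.
ΣF_x = 0: A_x − T·cos62° = 0 → A_x = 2933.36 × 0.469472 = 1377 N.
ΣF_y = 0: A_y + T·sin62° − 2500 − 3350 = 0 → A_y = 5850 − 2933.36 × 0.882948 = 3260 N.

T = 2933 N, A_x = 1377 N, A_y = 3260 N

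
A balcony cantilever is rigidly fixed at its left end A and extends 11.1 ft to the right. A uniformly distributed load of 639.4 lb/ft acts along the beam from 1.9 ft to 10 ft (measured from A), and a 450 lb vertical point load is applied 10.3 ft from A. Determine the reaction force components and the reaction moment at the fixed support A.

Resultant of the distributed load: 639.4 × 8.1 = 5179.14 lb at 5.95 ft from A.
ΣF_x = 0: A_x = 0.
ΣF_y = 0: A_y − 639.4·8.1 − 450 = 0 → A_y = 5629 lb.
ΣM about A: M_A − (639.4·8.1)·5.95 − 450·10.3 = 0 → M_A = 35450 lb·ft.

A_x = 0, A_y = 5629 lb, M_A = 35450 lb·ft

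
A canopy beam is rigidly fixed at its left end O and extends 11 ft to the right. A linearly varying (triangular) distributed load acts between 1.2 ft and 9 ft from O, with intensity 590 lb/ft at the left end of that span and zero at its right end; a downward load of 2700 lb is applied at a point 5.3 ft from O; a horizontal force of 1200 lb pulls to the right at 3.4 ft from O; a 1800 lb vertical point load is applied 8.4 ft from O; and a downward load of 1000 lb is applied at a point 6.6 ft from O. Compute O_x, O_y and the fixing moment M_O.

O_x = -1200 lb, O_y = 7801 lb, M_O = 44770 lb·ft

Resultant of the triangular load: ½ × 590 × 7.8 = 2301 lb, acting at 3.8 ft from O (one-third of the span from the peak).
ΣF_x = 0: O_x + 1200 = 0 → O_x = -1200 lb.
ΣF_y = 0: O_y − ½·590·7.8 − 2700 − 1800 − 1000 = 0 → O_y = 7801 lb.
ΣM about O: M_O − (½·590·7.8)·3.8 − 2700·5.3 − 1800·8.4 − 1000·6.6 = 0 → M_O = 44770 lb·ft.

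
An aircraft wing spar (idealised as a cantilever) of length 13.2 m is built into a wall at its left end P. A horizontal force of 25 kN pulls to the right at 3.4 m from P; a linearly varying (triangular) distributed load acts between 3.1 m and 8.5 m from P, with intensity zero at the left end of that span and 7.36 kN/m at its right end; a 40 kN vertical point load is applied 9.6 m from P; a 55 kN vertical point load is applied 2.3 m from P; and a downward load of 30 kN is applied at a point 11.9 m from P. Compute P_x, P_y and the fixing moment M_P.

Resultant of the triangular load: ½ × 7.36 × 5.4 = 19.872 kN, acting at 6.7 m from P (one-third of the span from the peak).
ΣF_x = 0: P_x + 25 = 0 → P_x = -25.00 kN.
ΣF_y = 0: P_y − ½·7.36·5.4 − 40 − 55 − 30 = 0 → P_y = 144.9 kN.
ΣM about P: M_P − (½·7.36·5.4)·6.7 − 40·9.6 − 55·2.3 − 30·11.9 = 0 → M_P = 1001 kN·m.

P_x = -25.00 kN, P_y = 144.9 kN, M_P = 1001 kN·m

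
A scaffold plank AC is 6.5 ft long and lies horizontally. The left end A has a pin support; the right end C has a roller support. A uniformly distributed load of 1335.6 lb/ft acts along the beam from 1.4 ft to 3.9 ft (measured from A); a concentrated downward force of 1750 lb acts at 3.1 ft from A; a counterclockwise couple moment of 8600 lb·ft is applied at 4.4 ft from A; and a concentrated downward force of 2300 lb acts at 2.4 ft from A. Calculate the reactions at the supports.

Resultant of the distributed load: 1335.6 × 2.5 = 3339 lb at 2.65 ft from A.
Moments about A: C_y·6.5 − (1335.6·2.5)·2.65 − 1750·3.1 + 8600 − 2300·2.4 = 0 → C_y = 11193.35/6.5 = 1722.05 ≈ 1722 lb.
ΣF_y = 0: A_y + 1722.05 − 1335.6·2.5 − 1750 − 2300 = 0 → A_y = 5667 lb.
ΣF_x = 0: no horizontal applied forces, so A_x = 0.

A_x = 0, A_y = 5667 lb, C_y = 1722 lb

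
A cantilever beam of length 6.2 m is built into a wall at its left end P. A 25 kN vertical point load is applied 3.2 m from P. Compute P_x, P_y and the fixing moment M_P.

P_x = 0, P_y = 25.00 kN, M_P = 80.00 kN·m

ΣF_x = 0: P_x = 0.
ΣF_y = 0: P_y − 25 = 0 → P_y = 25.00 kN.
ΣM about P: M_P − 25·3.2 = 0 → M_P = 80.00 kN·m.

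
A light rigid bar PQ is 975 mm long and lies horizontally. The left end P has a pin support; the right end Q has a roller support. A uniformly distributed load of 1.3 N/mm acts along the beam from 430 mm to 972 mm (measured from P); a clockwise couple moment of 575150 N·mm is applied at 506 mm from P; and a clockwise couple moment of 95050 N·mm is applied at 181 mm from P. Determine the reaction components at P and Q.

P_x = 0, P_y = -489.4 N, Q_y = 1194 N

Resultant of the distributed load: 1.3 × 542 = 704.6 N at 701 mm from P.
Taking moments about P: Q_y·975 − (1.3·542)·701 − 575150 − 95050 = 0 → Q_y = 1164124.6/975 = 1193.97 ≈ 1194 N.
ΣF_y = 0: P_y + 1193.97 − 1.3·542 = 0 → P_y = -489.4 N.
ΣF_x = 0: no horizontal applied forces, so P_x = 0.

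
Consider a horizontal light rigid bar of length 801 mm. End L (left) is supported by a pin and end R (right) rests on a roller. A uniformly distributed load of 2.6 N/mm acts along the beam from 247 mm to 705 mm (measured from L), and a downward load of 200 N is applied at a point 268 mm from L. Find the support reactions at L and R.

Resultant of the distributed load: 2.6 × 458 = 1190.8 N at 476 mm from L.
Moments about L: R_y·801 − (2.6·458)·476 − 200·268 = 0 → R_y = 620420.8/801 = 774.558 ≈ 774.6 N.
ΣF_y = 0: L_y + 774.558 − 2.6·458 − 200 = 0 → L_y = 616.2 N.
ΣF_x = 0: no horizontal applied forces, so L_x = 0.

L_x = 0, L_y = 616.2 N, R_y = 774.6 N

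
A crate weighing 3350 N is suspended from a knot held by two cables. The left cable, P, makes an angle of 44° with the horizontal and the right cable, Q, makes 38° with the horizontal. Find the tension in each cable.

T_P = 2666 N, T_Q = 2433 N

ΣF_x = 0: −T_P·cos44° + T_Q·cos38° = 0 → T_Q = 0.912855·T_P.
ΣF_y = 0: T_P·sin44° + T_Q·sin38° = 3350.
Substitute: T_P·(0.694658 + 0.912855·0.615661) = 3350 → T_P = 2665.78 ≈ 2666 N.
Then T_Q = 0.912855 × 2665.78 = 2433 N.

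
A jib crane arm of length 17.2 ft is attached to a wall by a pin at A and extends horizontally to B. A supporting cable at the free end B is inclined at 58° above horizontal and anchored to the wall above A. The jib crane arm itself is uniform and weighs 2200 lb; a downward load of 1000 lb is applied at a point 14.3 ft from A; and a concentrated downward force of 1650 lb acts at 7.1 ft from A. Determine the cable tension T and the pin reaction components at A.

T = 3081 lb, A_x = 1632 lb, A_y = 2238 lb

ΣM about A: T·sin58°·17.2 − 2200·8.6 − 1000·14.3 − 1650·7.1 = 0 → T = 44935/(17.2·0.848048) = 3080.6 ≈ 3081 lb.
ΣF_x = 0: A_x − T·cos58° = 0 → A_x = 3080.6 × 0.529919 = 1632 lb.
ΣF_y = 0: A_y + T·sin58° − 2200 − 1000 − 1650 = 0 → A_y = 4850 − 3080.6 × 0.848048 = 2238 lb.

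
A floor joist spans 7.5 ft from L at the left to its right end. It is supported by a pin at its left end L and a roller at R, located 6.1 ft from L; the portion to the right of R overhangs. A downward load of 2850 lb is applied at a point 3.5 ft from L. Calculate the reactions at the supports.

Moments about L: R_y·6.1 − 2850·3.5 = 0 → R_y = 9975/6.1 = 1635.25 ≈ 1635 lb.
ΣF_y = 0: L_y + 1635.25 − 2850 = 0 → L_y = 1215 lb.
ΣF_x = 0: no horizontal applied forces, so L_x = 0.

L_x = 0, L_y = 1215 lb, R_y = 1635 lb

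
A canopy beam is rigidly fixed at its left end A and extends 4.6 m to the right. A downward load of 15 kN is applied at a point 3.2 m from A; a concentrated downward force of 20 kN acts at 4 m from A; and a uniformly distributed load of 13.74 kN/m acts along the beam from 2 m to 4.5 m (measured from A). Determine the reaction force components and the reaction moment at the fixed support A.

Resultant of the distributed load: 13.74 × 2.5 = 34.35 kN at 3.25 m from A.
ΣF_x = 0: A_x = 0.
ΣF_y = 0: A_y − 15 − 20 − 13.74·2.5 = 0 → A_y = 69.35 kN.
ΣM about A: M_A − 15·3.2 − 20·4 − (13.74·2.5)·3.25 = 0 → M_A = 239.6 kN·m.

A_x = 0, A_y = 69.35 kN, M_A = 239.6 kN·m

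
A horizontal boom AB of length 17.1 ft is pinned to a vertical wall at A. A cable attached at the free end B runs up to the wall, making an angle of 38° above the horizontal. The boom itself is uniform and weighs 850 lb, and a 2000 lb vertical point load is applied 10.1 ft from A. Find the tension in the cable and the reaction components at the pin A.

T = 2609 lb, A_x = 2056 lb, A_y = 1244 lb

ΣM about A: T·sin38°·17.1 − 850·8.55 − 2000·10.1 = 0 → T = 27467.5/(17.1·0.615661) = 2609.04 ≈ 2609 lb.
ΣF_x = 0: A_x − T·cos38° = 0 → A_x = 2609.04 × 0.788011 = 2056 lb.
ΣF_y = 0: A_y + T·sin38° − 850 − 2000 = 0 → A_y = 2850 − 2609.04 × 0.615661 = 1244 lb.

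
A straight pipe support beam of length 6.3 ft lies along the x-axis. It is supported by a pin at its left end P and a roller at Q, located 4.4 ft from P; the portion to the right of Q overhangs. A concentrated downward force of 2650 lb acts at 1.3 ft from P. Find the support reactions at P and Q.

P_x = 0, P_y = 1867 lb, Q_y = 783.0 lb

Moments about P: Q_y·4.4 − 2650·1.3 = 0 → Q_y = 3445/4.4 = 782.955 ≈ 783.0 lb.
ΣF_y = 0: P_y + 782.955 − 2650 = 0 → P_y = 1867 lb.
ΣF_x = 0: no horizontal applied forces, so P_x = 0.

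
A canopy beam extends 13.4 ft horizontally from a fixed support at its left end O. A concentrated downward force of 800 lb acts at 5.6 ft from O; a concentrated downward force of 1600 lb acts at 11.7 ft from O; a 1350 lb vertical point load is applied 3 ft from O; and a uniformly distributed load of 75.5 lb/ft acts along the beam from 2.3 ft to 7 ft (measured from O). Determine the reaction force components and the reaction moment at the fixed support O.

O_x = 0, O_y = 4105 lb, M_O = 28900 lb·ft

Resultant of the distributed load: 75.5 × 4.7 = 354.85 lb at 4.65 ft from O.
ΣF_x = 0: O_x = 0.
ΣF_y = 0: O_y − 800 − 1600 − 1350 − 75.5·4.7 = 0 → O_y = 4105 lb.
ΣM about O: M_O − 800·5.6 − 1600·11.7 − 1350·3 − (75.5·4.7)·4.65 = 0 → M_O = 28900 lb·ft.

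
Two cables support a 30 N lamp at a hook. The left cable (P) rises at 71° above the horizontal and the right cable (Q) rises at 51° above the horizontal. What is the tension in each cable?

ΣF_x = 0: −T_P·cos71° + T_Q·cos51° = 0 → T_Q = 0.517333·T_P.
ΣF_y = 0: T_P·sin71° + T_Q·sin51° = 30.
Substitute: T_P·(0.945519 + 0.517333·0.777146) = 30 → T_P = 22.2624 ≈ 22.26 N.
Then T_Q = 0.517333 × 22.2624 = 11.52 N.

T_P = 22.26 N, T_Q = 11.52 N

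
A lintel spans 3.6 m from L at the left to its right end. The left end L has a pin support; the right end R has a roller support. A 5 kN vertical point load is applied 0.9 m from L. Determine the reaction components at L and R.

Moments about L: R_y·3.6 − 5·0.9 = 0 → R_y = 4.5/3.6 = 1.250 kN.
ΣF_y = 0: L_y + 1.25 − 5 = 0 → L_y = 3.750 kN.
ΣF_x = 0: no horizontal applied forces, so L_x = 0.

L_x = 0, L_y = 3.750 kN, R_y = 1.250 kN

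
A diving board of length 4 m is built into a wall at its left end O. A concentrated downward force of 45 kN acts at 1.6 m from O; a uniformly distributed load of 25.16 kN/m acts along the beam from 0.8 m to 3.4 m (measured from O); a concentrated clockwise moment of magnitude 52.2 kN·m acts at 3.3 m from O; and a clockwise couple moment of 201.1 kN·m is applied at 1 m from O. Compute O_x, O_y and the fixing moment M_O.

O_x = 0, O_y = 110.4 kN, M_O = 462.7 kN·m

Resultant of the distributed load: 25.16 × 2.6 = 65.416 kN at 2.1 m from O.
ΣF_x = 0: O_x = 0.
ΣF_y = 0: O_y − 45 − 25.16·2.6 = 0 → O_y = 110.4 kN.
ΣM about O: M_O − 45·1.6 − (25.16·2.6)·2.1 − 52.2 − 201.1 = 0 → M_O = 462.7 kN·m.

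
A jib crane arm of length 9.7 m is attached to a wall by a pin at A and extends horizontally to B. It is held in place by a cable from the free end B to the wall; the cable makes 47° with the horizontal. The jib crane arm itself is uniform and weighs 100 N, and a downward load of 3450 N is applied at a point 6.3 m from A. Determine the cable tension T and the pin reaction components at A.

ΣM about A: T·sin47°·9.7 − 100·4.85 − 3450·6.3 = 0 → T = 22220/(9.7·0.731354) = 3132.17 ≈ 3132 N.
ΣF_x = 0: A_x − T·cos47° = 0 → A_x = 3132.17 × 0.681998 = 2136 N.
ΣF_y = 0: A_y + T·sin47° − 100 − 3450 = 0 → A_y = 3550 − 3132.17 × 0.731354 = 1259 N.

T = 3132 N, A_x = 2136 N, A_y = 1259 N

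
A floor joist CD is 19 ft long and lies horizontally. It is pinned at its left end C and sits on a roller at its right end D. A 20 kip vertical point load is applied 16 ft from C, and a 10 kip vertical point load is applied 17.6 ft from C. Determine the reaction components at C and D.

C_x = 0, C_y = 3.895 kip, D_y = 26.11 kip

Taking moments about C: D_y·19 − 20·16 − 10·17.6 = 0 → D_y = 496/19 = 26.1053 ≈ 26.11 kip.
ΣF_y = 0: C_y + 26.1053 − 20 − 10 = 0 → C_y = 3.895 kip.
ΣF_x = 0: no horizontal applied forces, so C_x = 0.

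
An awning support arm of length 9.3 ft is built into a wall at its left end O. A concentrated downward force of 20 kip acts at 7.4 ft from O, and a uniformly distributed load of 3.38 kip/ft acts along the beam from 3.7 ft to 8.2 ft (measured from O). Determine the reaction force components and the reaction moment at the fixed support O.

O_x = 0, O_y = 35.21 kip, M_O = 238.5 kip·ft

Resultant of the distributed load: 3.38 × 4.5 = 15.21 kip at 5.95 ft from O.
ΣF_x = 0: O_x = 0.
ΣF_y = 0: O_y − 20 − 3.38·4.5 = 0 → O_y = 35.21 kip.
ΣM about O: M_O − 20·7.4 − (3.38·4.5)·5.95 = 0 → M_O = 238.5 kip·ft.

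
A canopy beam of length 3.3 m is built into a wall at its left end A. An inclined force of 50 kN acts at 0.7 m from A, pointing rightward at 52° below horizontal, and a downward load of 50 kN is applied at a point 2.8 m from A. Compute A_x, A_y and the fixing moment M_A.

A_x = -30.78 kN, A_y = 89.40 kN, M_A = 167.6 kN·m

ΣF_x = 0: A_x + 50·cos52° = 0 → A_x = -30.78 kN.
ΣF_y = 0: A_y − 50·sin52° − 50 = 0 → A_y = 89.40 kN.
ΣM about A: M_A − 50·sin52°·0.7 − 50·2.8 = 0 → M_A = 167.6 kN·m.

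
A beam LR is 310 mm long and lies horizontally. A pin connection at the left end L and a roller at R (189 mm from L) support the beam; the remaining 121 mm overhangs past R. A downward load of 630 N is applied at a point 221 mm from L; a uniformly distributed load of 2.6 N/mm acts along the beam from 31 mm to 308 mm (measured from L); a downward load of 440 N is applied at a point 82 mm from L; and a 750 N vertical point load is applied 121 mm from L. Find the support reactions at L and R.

Resultant of the distributed load: 2.6 × 277 = 720.2 N at 169.5 mm from L.
Moments about L: R_y·189 − 630·221 − (2.6·277)·169.5 − 440·82 − 750·121 = 0 → R_y = 388133.9/189 = 2053.62 ≈ 2054 N.
ΣF_y = 0: L_y + 2053.62 − 630 − 2.6·277 − 440 − 750 = 0 → L_y = 486.6 N.
ΣF_x = 0: no horizontal applied forces, so L_x = 0.

L_x = 0, L_y = 486.6 N, R_y = 2054 N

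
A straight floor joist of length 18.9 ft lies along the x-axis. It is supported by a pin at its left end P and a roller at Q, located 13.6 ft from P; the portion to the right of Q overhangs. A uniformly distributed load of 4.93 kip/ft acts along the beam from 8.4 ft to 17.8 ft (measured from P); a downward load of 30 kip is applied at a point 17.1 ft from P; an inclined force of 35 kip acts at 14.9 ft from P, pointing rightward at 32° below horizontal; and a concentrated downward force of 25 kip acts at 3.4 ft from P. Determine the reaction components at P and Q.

P_x = -29.68 kip, P_y = 10.96 kip, Q_y = 108.9 kip

Resultant of the distributed load: 4.93 × 9.4 = 46.342 kip at 13.1 ft from P.
Taking moments about P: Q_y·13.6 − (4.93·9.4)·13.1 − 30·17.1 − 35·sin32°·14.9 − 25·3.4 = 0 → Q_y = 1481.43/13.6 = 108.929 ≈ 108.9 kip.
ΣF_y = 0: P_y + 108.929 − 4.93·9.4 − 30 − 35·sin32° − 25 = 0 → P_y = 10.96 kip.
ΣF_x = 0: P_x + 35·cos32° = 0 → P_x = -29.68 kip.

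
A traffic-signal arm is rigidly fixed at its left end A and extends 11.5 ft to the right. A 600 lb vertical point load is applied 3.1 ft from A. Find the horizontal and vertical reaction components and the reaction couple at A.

ΣF_x = 0: A_x = 0.
ΣF_y = 0: A_y − 600 = 0 → A_y = 600.0 lb.
ΣM about A: M_A − 600·3.1 = 0 → M_A = 1860 lb·ft.

A_x = 0, A_y = 600.0 lb, M_A = 1860 lb·ft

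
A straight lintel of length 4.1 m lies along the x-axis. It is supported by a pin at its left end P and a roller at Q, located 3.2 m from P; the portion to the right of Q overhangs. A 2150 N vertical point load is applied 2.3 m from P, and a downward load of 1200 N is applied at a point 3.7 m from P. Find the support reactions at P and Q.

P_x = 0, P_y = 417.2 N, Q_y = 2933 N

ΣM about P: Q_y·3.2 − 2150·2.3 − 1200·3.7 = 0 → Q_y = 9385/3.2 = 2932.81 ≈ 2933 N.
ΣF_y = 0: P_y + 2932.81 − 2150 − 1200 = 0 → P_y = 417.2 N.
ΣF_x = 0: no horizontal applied forces, so P_x = 0.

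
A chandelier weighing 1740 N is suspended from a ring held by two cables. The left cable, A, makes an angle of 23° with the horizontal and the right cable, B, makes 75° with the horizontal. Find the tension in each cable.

ΣF_x = 0: −T_A·cos23° + T_B·cos75° = 0 → T_B = 3.55656·T_A.
ΣF_y = 0: T_A·sin23° + T_B·sin75° = 1740.
Substitute: T_A·(0.390731 + 3.55656·0.965926) = 1740 → T_A = 454.771 ≈ 454.8 N.
Then T_B = 3.55656 × 454.771 = 1617 N.

T_A = 454.8 N, T_B = 1617 N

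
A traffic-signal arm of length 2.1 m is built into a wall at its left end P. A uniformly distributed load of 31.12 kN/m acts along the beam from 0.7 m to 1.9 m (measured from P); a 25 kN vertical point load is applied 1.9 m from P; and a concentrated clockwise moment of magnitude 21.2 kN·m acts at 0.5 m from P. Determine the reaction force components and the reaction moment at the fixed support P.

Resultant of the distributed load: 31.12 × 1.2 = 37.344 kN at 1.3 m from P.
ΣF_x = 0: P_x = 0.
ΣF_y = 0: P_y − 31.12·1.2 − 25 = 0 → P_y = 62.34 kN.
ΣM about P: M_P − (31.12·1.2)·1.3 − 25·1.9 − 21.2 = 0 → M_P = 117.2 kN·m.

P_x = 0, P_y = 62.34 kN, M_P = 117.2 kN·m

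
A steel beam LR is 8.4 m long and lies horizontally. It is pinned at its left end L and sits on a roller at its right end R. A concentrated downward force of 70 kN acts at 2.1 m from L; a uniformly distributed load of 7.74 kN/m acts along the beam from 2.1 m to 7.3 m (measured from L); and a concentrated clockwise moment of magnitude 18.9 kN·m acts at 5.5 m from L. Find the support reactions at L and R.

Resultant of the distributed load: 7.74 × 5.2 = 40.248 kN at 4.7 m from L.
ΣM about L: R_y·8.4 − 70·2.1 − (7.74·5.2)·4.7 − 18.9 = 0 → R_y = 355.0656/8.4 = 42.2697 ≈ 42.27 kN.
ΣF_y = 0: L_y + 42.2697 − 70 − 7.74·5.2 = 0 → L_y = 67.98 kN.
ΣF_x = 0: no horizontal applied forces, so L_x = 0.

L_x = 0, L_y = 67.98 kN, R_y = 42.27 kN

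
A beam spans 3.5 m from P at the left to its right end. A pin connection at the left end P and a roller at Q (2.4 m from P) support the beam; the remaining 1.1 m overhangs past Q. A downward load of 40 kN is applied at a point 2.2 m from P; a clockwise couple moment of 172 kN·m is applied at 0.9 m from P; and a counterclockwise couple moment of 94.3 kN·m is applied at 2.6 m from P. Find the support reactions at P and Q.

P_x = 0, P_y = -29.04 kN, Q_y = 69.04 kN

ΣM about P: Q_y·2.4 − 40·2.2 − 172 + 94.3 = 0 → Q_y = 165.7/2.4 = 69.0417 ≈ 69.04 kN.
ΣF_y = 0: P_y + 69.0417 − 40 = 0 → P_y = -29.04 kN.
ΣF_x = 0: no horizontal applied forces, so P_x = 0.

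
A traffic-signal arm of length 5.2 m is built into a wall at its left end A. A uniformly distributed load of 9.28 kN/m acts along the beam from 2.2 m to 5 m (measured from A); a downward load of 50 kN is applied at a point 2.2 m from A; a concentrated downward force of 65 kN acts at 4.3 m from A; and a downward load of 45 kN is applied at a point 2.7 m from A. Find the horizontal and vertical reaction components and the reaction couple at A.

A_x = 0, A_y = 186.0 kN, M_A = 604.5 kN·m

Resultant of the distributed load: 9.28 × 2.8 = 25.984 kN at 3.6 m from A.
ΣF_x = 0: A_x = 0.
ΣF_y = 0: A_y − 9.28·2.8 − 50 − 65 − 45 = 0 → A_y = 186.0 kN.
ΣM about A: M_A − (9.28·2.8)·3.6 − 50·2.2 − 65·4.3 − 45·2.7 = 0 → M_A = 604.5 kN·m.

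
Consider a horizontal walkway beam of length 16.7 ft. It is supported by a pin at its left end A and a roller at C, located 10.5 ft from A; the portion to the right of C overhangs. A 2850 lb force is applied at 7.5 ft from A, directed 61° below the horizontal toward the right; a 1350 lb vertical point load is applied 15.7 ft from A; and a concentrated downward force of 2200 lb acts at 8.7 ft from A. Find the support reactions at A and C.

Taking moments about A: C_y·10.5 − 2850·sin61°·7.5 − 1350·15.7 − 2200·8.7 = 0 → C_y = 59030/10.5 = 5621.9 ≈ 5622 lb.
ΣF_y = 0: A_y + 5621.9 − 2850·sin61° − 1350 − 2200 = 0 → A_y = 420.8 lb.
ΣF_x = 0: A_x + 2850·cos61° = 0 → A_x = -1382 lb.

A_x = -1382 lb, A_y = 420.8 lb, C_y = 5622 lb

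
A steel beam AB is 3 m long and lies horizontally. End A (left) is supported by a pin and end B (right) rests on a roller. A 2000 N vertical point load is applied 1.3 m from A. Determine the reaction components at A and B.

A_x = 0, A_y = 1133 N, B_y = 866.7 N

Moments about A: B_y·3 − 2000·1.3 = 0 → B_y = 2600/3 = 866.667 ≈ 866.7 N.
ΣF_y = 0: A_y + 866.667 − 2000 = 0 → A_y = 1133 N.
ΣF_x = 0: no horizontal applied forces, so A_x = 0.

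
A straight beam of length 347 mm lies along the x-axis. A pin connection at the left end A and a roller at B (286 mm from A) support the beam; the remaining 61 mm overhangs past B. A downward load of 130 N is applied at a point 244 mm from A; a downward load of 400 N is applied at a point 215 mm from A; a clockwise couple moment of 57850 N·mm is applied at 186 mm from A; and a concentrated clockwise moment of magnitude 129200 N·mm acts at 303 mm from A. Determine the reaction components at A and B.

Moments about A: B_y·286 − 130·244 − 400·215 − 57850 − 129200 = 0 → B_y = 304770/286 = 1065.63 ≈ 1066 N.
ΣF_y = 0: A_y + 1065.63 − 130 − 400 = 0 → A_y = -535.6 N.
ΣF_x = 0: no horizontal applied forces, so A_x = 0.

A_x = 0, A_y = -535.6 N, B_y = 1066 N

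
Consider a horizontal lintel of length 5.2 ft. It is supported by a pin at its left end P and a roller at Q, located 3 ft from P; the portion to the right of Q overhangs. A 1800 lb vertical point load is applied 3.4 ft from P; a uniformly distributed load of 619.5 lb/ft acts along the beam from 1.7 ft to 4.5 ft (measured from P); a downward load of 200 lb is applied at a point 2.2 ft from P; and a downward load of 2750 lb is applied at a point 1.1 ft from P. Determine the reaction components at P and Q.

Resultant of the distributed load: 619.5 × 2.8 = 1734.6 lb at 3.1 ft from P.
Moments about P: Q_y·3 − 1800·3.4 − (619.5·2.8)·3.1 − 200·2.2 − 2750·1.1 = 0 → Q_y = 14962.26/3 = 4987.42 ≈ 4987 lb.
ΣF_y = 0: P_y + 4987.42 − 1800 − 619.5·2.8 − 200 − 2750 = 0 → P_y = 1497 lb.
ΣF_x = 0: no horizontal applied forces, so P_x = 0.

P_x = 0, P_y = 1497 lb, Q_y = 4987 lb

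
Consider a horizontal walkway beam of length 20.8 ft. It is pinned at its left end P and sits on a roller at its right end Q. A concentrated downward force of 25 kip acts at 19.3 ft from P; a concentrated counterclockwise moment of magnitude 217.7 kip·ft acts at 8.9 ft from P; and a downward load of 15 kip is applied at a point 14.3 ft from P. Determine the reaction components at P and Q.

ΣM about P: Q_y·20.8 − 25·19.3 + 217.7 − 15·14.3 = 0 → Q_y = 479.3/20.8 = 23.0433 ≈ 23.04 kip.
ΣF_y = 0: P_y + 23.0433 − 25 − 15 = 0 → P_y = 16.96 kip.
ΣF_x = 0: no horizontal applied forces, so P_x = 0.

P_x = 0, P_y = 16.96 kip, Q_y = 23.04 kip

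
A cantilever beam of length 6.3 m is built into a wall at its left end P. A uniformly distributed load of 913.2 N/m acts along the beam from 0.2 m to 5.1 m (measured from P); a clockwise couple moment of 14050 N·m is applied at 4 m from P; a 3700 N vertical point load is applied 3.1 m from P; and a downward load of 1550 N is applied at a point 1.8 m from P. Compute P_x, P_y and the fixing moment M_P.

Resultant of the distributed load: 913.2 × 4.9 = 4474.68 N at 2.65 m from P.
ΣF_x = 0: P_x = 0.
ΣF_y = 0: P_y − 913.2·4.9 − 3700 − 1550 = 0 → P_y = 9725 N.
ΣM about P: M_P − (913.2·4.9)·2.65 − 14050 − 3700·3.1 − 1550·1.8 = 0 → M_P = 40170 N·m.

P_x = 0, P_y = 9725 N, M_P = 40170 N·m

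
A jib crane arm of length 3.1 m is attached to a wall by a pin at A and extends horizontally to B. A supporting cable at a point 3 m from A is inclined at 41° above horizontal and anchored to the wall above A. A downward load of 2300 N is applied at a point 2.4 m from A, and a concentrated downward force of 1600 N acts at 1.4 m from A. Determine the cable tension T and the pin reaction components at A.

ΣM about A: T·sin41°·3 − 2300·2.4 − 1600·1.4 = 0 → T = 7760/(3·0.656059) = 3942.73 ≈ 3943 N.
ΣF_x = 0: A_x − T·cos41° = 0 → A_x = 3942.73 × 0.75471 = 2976 N.
ΣF_y = 0: A_y + T·sin41° − 2300 − 1600 = 0 → A_y = 3900 − 3942.73 × 0.656059 = 1313 N.

T = 3943 N, A_x = 2976 N, A_y = 1313 N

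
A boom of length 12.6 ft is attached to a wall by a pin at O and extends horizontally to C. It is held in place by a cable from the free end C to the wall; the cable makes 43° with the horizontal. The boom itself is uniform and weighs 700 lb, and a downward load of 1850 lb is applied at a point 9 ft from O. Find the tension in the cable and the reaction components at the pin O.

T = 2451 lb, O_x = 1792 lb, O_y = 878.6 lb

ΣM about O: T·sin43°·12.6 − 700·6.3 − 1850·9 = 0 → T = 21060/(12.6·0.681998) = 2450.78 ≈ 2451 lb.
ΣF_x = 0: O_x − T·cos43° = 0 → O_x = 2450.78 × 0.731354 = 1792 lb.
ΣF_y = 0: O_y + T·sin43° − 700 − 1850 = 0 → O_y = 2550 − 2450.78 × 0.681998 = 878.6 lb.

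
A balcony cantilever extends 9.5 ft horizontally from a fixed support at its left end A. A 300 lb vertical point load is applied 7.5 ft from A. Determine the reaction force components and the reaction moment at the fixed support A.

A_x = 0, A_y = 300.0 lb, M_A = 2250 lb·ft

ΣF_x = 0: A_x = 0.
ΣF_y = 0: A_y − 300 = 0 → A_y = 300.0 lb.
ΣM about A: M_A − 300·7.5 = 0 → M_A = 2250 lb·ft.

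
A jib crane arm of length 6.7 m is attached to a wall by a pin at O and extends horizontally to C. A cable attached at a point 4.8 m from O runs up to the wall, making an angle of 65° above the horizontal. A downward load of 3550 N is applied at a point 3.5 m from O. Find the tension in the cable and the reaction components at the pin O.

ΣM about O: T·sin65°·4.8 − 3550·3.5 = 0 → T = 12425/(4.8·0.906308) = 2856.14 ≈ 2856 N.
ΣF_x = 0: O_x − T·cos65° = 0 → O_x = 2856.14 × 0.422618 = 1207 N.
ΣF_y = 0: O_y + T·sin65° − 3550 = 0 → O_y = 3550 − 2856.14 × 0.906308 = 961.5 N.

T = 2856 N, O_x = 1207 N, O_y = 961.5 N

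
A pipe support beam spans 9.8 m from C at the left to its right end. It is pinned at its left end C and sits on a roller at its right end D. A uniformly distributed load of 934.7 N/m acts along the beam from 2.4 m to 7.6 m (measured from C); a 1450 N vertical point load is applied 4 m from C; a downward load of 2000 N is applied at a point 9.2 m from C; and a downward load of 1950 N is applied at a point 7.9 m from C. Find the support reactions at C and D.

Resultant of the distributed load: 934.7 × 5.2 = 4860.44 N at 5 m from C.
ΣM about C: D_y·9.8 − (934.7·5.2)·5 − 1450·4 − 2000·9.2 − 1950·7.9 = 0 → D_y = 63907.2/9.8 = 6521.14 ≈ 6521 N.
ΣF_y = 0: C_y + 6521.14 − 934.7·5.2 − 1450 − 2000 − 1950 = 0 → C_y = 3739 N.
ΣF_x = 0: no horizontal applied forces, so C_x = 0.

C_x = 0, C_y = 3739 N, D_y = 6521 N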